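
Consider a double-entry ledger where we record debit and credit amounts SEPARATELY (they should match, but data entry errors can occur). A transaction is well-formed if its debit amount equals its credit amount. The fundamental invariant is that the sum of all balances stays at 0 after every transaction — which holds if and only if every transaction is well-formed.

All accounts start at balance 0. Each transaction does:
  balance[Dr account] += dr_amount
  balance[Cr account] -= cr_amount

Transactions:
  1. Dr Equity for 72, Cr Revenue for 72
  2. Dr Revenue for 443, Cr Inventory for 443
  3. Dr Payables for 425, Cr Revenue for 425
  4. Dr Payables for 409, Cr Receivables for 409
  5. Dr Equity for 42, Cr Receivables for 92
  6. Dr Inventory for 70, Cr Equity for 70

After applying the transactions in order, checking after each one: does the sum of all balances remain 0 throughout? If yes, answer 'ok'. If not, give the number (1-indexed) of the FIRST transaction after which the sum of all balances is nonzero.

After txn 1: dr=72 cr=72 sum_balances=0
After txn 2: dr=443 cr=443 sum_balances=0
After txn 3: dr=425 cr=425 sum_balances=0
After txn 4: dr=409 cr=409 sum_balances=0
After txn 5: dr=42 cr=92 sum_balances=-50
After txn 6: dr=70 cr=70 sum_balances=-50

Answer: 5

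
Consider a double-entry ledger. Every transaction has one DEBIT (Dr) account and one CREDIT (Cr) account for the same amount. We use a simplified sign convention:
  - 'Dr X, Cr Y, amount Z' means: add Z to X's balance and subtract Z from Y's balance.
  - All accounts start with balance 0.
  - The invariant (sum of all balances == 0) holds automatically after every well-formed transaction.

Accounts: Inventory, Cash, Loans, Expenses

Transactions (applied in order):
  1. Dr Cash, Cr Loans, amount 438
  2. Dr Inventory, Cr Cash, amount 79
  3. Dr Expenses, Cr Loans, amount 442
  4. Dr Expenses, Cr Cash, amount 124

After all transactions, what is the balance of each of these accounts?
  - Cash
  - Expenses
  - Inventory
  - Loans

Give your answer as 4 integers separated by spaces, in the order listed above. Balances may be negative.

Answer: 235 566 79 -880

Derivation:
After txn 1 (Dr Cash, Cr Loans, amount 438): Cash=438 Loans=-438
After txn 2 (Dr Inventory, Cr Cash, amount 79): Cash=359 Inventory=79 Loans=-438
After txn 3 (Dr Expenses, Cr Loans, amount 442): Cash=359 Expenses=442 Inventory=79 Loans=-880
After txn 4 (Dr Expenses, Cr Cash, amount 124): Cash=235 Expenses=566 Inventory=79 Loans=-880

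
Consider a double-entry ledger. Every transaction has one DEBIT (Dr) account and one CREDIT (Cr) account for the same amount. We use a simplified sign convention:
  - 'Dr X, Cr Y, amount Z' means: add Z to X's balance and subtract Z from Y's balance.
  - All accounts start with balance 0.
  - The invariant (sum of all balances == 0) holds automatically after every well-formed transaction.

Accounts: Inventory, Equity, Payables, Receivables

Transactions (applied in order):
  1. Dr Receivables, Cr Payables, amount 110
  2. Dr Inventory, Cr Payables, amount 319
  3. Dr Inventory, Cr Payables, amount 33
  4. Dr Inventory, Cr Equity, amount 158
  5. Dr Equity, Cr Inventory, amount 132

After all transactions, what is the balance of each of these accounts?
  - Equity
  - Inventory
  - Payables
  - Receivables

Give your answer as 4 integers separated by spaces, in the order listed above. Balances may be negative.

Answer: -26 378 -462 110

Derivation:
After txn 1 (Dr Receivables, Cr Payables, amount 110): Payables=-110 Receivables=110
After txn 2 (Dr Inventory, Cr Payables, amount 319): Inventory=319 Payables=-429 Receivables=110
After txn 3 (Dr Inventory, Cr Payables, amount 33): Inventory=352 Payables=-462 Receivables=110
After txn 4 (Dr Inventory, Cr Equity, amount 158): Equity=-158 Inventory=510 Payables=-462 Receivables=110
After txn 5 (Dr Equity, Cr Inventory, amount 132): Equity=-26 Inventory=378 Payables=-462 Receivables=110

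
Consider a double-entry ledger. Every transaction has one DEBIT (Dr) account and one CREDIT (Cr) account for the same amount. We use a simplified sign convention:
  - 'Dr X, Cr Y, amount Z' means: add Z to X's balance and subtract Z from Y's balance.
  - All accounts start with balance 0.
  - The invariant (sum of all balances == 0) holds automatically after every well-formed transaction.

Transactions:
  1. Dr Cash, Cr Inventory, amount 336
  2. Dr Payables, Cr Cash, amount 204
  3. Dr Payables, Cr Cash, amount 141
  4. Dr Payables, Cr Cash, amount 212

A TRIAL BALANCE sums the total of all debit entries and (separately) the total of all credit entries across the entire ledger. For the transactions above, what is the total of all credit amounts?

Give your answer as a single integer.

Txn 1: credit+=336
Txn 2: credit+=204
Txn 3: credit+=141
Txn 4: credit+=212
Total credits = 893

Answer: 893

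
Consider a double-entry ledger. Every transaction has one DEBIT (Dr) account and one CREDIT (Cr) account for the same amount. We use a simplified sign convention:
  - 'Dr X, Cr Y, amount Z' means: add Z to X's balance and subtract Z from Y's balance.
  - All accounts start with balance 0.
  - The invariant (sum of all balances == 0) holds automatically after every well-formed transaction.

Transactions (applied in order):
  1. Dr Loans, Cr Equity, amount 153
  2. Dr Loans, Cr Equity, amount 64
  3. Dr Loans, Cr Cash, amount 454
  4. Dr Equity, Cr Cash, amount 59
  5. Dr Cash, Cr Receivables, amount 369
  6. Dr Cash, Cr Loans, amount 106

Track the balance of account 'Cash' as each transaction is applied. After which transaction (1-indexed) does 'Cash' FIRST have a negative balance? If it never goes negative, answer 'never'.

Answer: 3

Derivation:
After txn 1: Cash=0
After txn 2: Cash=0
After txn 3: Cash=-454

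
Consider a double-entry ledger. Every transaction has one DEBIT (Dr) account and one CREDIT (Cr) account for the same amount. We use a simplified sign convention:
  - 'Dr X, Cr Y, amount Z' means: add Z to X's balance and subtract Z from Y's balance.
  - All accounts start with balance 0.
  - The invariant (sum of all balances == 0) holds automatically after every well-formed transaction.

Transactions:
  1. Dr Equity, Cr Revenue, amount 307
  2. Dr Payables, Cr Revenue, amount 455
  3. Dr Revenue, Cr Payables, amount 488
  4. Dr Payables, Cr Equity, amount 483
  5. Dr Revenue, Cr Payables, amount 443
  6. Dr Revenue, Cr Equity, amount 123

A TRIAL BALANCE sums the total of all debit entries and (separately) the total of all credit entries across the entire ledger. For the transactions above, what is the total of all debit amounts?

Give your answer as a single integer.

Answer: 2299

Derivation:
Txn 1: debit+=307
Txn 2: debit+=455
Txn 3: debit+=488
Txn 4: debit+=483
Txn 5: debit+=443
Txn 6: debit+=123
Total debits = 2299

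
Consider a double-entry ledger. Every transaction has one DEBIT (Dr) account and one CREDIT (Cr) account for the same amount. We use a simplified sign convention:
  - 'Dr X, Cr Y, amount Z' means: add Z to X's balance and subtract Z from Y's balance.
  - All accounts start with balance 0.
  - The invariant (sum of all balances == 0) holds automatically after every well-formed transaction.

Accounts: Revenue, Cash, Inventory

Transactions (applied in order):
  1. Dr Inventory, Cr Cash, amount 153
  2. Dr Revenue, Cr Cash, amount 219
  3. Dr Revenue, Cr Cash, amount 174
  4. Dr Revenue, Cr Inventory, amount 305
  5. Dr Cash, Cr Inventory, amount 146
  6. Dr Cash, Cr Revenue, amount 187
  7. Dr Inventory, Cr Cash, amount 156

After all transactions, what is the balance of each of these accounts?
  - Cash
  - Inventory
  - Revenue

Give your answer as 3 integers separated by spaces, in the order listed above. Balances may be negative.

After txn 1 (Dr Inventory, Cr Cash, amount 153): Cash=-153 Inventory=153
After txn 2 (Dr Revenue, Cr Cash, amount 219): Cash=-372 Inventory=153 Revenue=219
After txn 3 (Dr Revenue, Cr Cash, amount 174): Cash=-546 Inventory=153 Revenue=393
After txn 4 (Dr Revenue, Cr Inventory, amount 305): Cash=-546 Inventory=-152 Revenue=698
After txn 5 (Dr Cash, Cr Inventory, amount 146): Cash=-400 Inventory=-298 Revenue=698
After txn 6 (Dr Cash, Cr Revenue, amount 187): Cash=-213 Inventory=-298 Revenue=511
After txn 7 (Dr Inventory, Cr Cash, amount 156): Cash=-369 Inventory=-142 Revenue=511

Answer: -369 -142 511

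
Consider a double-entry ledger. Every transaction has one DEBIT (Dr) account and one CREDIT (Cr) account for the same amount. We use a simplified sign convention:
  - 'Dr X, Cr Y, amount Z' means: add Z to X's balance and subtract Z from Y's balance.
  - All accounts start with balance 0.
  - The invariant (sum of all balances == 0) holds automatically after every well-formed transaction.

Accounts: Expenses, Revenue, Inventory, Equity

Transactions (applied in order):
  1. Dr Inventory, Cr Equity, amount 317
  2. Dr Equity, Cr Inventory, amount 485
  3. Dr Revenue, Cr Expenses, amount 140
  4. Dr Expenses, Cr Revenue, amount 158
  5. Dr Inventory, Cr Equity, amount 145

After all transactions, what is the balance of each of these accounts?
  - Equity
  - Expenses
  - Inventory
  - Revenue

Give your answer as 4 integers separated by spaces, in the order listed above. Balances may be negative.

Answer: 23 18 -23 -18

Derivation:
After txn 1 (Dr Inventory, Cr Equity, amount 317): Equity=-317 Inventory=317
After txn 2 (Dr Equity, Cr Inventory, amount 485): Equity=168 Inventory=-168
After txn 3 (Dr Revenue, Cr Expenses, amount 140): Equity=168 Expenses=-140 Inventory=-168 Revenue=140
After txn 4 (Dr Expenses, Cr Revenue, amount 158): Equity=168 Expenses=18 Inventory=-168 Revenue=-18
After txn 5 (Dr Inventory, Cr Equity, amount 145): Equity=23 Expenses=18 Inventory=-23 Revenue=-18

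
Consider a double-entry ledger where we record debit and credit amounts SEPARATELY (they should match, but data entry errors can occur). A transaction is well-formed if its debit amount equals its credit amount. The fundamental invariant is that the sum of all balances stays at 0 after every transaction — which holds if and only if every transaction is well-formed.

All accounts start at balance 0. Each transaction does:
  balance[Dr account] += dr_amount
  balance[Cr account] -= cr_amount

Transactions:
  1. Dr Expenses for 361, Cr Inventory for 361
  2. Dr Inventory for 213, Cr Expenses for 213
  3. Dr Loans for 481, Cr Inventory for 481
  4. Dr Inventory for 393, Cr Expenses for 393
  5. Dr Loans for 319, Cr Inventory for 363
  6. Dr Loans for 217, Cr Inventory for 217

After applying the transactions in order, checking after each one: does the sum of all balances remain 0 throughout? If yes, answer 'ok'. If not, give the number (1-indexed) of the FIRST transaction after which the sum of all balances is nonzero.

Answer: 5

Derivation:
After txn 1: dr=361 cr=361 sum_balances=0
After txn 2: dr=213 cr=213 sum_balances=0
After txn 3: dr=481 cr=481 sum_balances=0
After txn 4: dr=393 cr=393 sum_balances=0
After txn 5: dr=319 cr=363 sum_balances=-44
After txn 6: dr=217 cr=217 sum_balances=-44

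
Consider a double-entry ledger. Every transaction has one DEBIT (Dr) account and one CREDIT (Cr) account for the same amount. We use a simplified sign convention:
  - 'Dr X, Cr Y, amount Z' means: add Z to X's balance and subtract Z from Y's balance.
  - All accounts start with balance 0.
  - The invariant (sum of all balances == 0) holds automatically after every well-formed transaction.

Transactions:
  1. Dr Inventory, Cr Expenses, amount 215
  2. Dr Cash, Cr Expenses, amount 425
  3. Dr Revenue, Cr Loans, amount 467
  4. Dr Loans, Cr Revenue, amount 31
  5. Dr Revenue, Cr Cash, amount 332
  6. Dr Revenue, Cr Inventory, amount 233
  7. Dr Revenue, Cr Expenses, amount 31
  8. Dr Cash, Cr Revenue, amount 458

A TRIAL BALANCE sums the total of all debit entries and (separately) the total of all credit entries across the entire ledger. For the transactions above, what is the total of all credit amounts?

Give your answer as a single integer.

Answer: 2192

Derivation:
Txn 1: credit+=215
Txn 2: credit+=425
Txn 3: credit+=467
Txn 4: credit+=31
Txn 5: credit+=332
Txn 6: credit+=233
Txn 7: credit+=31
Txn 8: credit+=458
Total credits = 2192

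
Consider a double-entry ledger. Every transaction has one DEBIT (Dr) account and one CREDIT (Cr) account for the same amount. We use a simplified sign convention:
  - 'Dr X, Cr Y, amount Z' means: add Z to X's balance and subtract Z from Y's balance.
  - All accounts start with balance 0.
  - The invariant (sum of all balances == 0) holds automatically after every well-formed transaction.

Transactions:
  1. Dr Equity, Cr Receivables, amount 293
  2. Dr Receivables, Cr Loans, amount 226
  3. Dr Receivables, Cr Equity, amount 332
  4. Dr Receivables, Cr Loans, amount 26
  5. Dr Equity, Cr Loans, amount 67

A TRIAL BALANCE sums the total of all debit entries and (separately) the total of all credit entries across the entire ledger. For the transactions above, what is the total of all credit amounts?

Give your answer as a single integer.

Txn 1: credit+=293
Txn 2: credit+=226
Txn 3: credit+=332
Txn 4: credit+=26
Txn 5: credit+=67
Total credits = 944

Answer: 944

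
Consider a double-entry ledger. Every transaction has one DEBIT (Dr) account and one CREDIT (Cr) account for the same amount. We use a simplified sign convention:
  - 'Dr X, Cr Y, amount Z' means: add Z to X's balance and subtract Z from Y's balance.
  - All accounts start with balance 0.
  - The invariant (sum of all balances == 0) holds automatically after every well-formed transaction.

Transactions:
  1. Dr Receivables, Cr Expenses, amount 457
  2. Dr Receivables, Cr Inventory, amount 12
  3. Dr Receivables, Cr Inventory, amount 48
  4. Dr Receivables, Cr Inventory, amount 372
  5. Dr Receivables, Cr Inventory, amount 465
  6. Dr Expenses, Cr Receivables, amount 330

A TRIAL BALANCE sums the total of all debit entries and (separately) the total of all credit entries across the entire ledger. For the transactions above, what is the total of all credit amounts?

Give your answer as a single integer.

Answer: 1684

Derivation:
Txn 1: credit+=457
Txn 2: credit+=12
Txn 3: credit+=48
Txn 4: credit+=372
Txn 5: credit+=465
Txn 6: credit+=330
Total credits = 1684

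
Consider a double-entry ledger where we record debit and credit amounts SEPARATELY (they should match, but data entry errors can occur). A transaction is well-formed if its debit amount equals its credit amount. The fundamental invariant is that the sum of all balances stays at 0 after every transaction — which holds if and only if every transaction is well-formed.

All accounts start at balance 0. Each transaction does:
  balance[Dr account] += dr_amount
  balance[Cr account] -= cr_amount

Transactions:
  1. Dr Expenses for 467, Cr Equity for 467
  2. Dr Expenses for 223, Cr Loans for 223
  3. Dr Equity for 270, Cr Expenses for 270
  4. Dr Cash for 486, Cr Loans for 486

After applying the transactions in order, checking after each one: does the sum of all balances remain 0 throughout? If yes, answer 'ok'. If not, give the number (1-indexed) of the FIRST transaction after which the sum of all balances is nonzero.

After txn 1: dr=467 cr=467 sum_balances=0
After txn 2: dr=223 cr=223 sum_balances=0
After txn 3: dr=270 cr=270 sum_balances=0
After txn 4: dr=486 cr=486 sum_balances=0

Answer: ok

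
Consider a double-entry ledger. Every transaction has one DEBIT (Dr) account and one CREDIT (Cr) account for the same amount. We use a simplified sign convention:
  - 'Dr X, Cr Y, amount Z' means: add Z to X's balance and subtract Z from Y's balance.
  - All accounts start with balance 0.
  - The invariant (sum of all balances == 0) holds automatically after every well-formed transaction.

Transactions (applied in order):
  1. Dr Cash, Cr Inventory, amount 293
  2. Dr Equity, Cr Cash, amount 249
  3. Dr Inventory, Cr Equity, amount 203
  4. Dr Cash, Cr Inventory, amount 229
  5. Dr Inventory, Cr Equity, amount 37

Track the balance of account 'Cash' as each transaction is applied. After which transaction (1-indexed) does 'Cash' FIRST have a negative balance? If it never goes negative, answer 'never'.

Answer: never

Derivation:
After txn 1: Cash=293
After txn 2: Cash=44
After txn 3: Cash=44
After txn 4: Cash=273
After txn 5: Cash=273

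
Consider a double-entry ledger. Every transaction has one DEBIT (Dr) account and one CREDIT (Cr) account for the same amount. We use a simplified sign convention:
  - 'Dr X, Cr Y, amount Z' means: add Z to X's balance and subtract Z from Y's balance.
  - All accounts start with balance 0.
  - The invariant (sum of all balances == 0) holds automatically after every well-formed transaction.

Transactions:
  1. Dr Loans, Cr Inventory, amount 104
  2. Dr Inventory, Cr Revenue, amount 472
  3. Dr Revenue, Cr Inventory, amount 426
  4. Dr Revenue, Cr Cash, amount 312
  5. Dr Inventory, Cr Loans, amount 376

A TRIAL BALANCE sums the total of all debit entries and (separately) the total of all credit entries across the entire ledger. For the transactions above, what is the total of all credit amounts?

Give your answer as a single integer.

Answer: 1690

Derivation:
Txn 1: credit+=104
Txn 2: credit+=472
Txn 3: credit+=426
Txn 4: credit+=312
Txn 5: credit+=376
Total credits = 1690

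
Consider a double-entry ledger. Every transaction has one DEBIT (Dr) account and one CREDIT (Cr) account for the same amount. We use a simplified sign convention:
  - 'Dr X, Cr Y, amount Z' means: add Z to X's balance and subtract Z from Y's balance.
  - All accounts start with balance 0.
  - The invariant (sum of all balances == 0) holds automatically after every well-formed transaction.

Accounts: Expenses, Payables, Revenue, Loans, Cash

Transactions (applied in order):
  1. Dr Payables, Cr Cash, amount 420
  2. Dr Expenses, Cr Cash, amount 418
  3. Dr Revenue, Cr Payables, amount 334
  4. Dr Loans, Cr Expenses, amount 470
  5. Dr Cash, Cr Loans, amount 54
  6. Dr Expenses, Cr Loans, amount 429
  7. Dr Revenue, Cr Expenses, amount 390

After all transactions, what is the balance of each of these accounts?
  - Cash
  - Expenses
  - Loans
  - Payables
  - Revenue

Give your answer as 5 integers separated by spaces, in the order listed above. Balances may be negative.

After txn 1 (Dr Payables, Cr Cash, amount 420): Cash=-420 Payables=420
After txn 2 (Dr Expenses, Cr Cash, amount 418): Cash=-838 Expenses=418 Payables=420
After txn 3 (Dr Revenue, Cr Payables, amount 334): Cash=-838 Expenses=418 Payables=86 Revenue=334
After txn 4 (Dr Loans, Cr Expenses, amount 470): Cash=-838 Expenses=-52 Loans=470 Payables=86 Revenue=334
After txn 5 (Dr Cash, Cr Loans, amount 54): Cash=-784 Expenses=-52 Loans=416 Payables=86 Revenue=334
After txn 6 (Dr Expenses, Cr Loans, amount 429): Cash=-784 Expenses=377 Loans=-13 Payables=86 Revenue=334
After txn 7 (Dr Revenue, Cr Expenses, amount 390): Cash=-784 Expenses=-13 Loans=-13 Payables=86 Revenue=724

Answer: -784 -13 -13 86 724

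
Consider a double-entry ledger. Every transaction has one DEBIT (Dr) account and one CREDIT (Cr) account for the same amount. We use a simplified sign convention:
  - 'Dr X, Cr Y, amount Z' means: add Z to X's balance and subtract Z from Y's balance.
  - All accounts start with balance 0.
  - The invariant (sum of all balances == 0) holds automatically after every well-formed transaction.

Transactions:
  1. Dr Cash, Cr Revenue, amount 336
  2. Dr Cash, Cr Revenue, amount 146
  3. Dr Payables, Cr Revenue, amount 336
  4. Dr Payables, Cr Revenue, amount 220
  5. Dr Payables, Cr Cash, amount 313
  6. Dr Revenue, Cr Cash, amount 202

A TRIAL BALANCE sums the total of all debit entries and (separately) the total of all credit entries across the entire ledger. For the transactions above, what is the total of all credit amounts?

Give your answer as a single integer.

Answer: 1553

Derivation:
Txn 1: credit+=336
Txn 2: credit+=146
Txn 3: credit+=336
Txn 4: credit+=220
Txn 5: credit+=313
Txn 6: credit+=202
Total credits = 1553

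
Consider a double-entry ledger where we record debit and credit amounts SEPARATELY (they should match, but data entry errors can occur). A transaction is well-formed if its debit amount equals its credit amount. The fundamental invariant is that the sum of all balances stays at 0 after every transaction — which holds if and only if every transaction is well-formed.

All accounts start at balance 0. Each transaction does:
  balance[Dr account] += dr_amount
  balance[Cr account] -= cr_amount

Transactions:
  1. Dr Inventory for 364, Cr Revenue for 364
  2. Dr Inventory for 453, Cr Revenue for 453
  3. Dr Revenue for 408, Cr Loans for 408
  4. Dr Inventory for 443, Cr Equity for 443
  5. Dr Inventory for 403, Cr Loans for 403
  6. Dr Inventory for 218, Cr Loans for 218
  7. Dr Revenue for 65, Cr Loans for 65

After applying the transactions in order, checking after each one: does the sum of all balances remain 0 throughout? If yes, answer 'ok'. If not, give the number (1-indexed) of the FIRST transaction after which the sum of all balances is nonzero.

After txn 1: dr=364 cr=364 sum_balances=0
After txn 2: dr=453 cr=453 sum_balances=0
After txn 3: dr=408 cr=408 sum_balances=0
After txn 4: dr=443 cr=443 sum_balances=0
After txn 5: dr=403 cr=403 sum_balances=0
After txn 6: dr=218 cr=218 sum_balances=0
After txn 7: dr=65 cr=65 sum_balances=0

Answer: ok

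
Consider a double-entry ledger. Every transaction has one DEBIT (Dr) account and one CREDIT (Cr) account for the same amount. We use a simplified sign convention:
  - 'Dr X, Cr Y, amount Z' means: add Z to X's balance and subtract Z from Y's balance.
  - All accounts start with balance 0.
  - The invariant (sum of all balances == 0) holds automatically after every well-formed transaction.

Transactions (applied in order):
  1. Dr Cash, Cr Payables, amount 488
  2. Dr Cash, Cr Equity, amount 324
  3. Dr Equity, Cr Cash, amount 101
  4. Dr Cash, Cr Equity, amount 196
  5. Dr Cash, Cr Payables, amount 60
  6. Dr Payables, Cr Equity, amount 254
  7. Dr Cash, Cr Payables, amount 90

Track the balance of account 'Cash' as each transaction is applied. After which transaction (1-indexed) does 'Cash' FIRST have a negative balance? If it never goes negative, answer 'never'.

Answer: never

Derivation:
After txn 1: Cash=488
After txn 2: Cash=812
After txn 3: Cash=711
After txn 4: Cash=907
After txn 5: Cash=967
After txn 6: Cash=967
After txn 7: Cash=1057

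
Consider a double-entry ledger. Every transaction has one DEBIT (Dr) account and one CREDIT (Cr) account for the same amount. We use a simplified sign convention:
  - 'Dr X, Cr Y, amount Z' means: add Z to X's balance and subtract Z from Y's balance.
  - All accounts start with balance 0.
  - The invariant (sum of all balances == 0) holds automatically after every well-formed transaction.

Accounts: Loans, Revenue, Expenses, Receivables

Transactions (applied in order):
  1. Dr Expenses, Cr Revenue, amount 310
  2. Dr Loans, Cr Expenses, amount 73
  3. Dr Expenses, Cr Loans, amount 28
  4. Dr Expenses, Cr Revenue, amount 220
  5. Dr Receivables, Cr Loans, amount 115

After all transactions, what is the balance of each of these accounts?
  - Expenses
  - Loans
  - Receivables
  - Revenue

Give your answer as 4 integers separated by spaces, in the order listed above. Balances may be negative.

Answer: 485 -70 115 -530

Derivation:
After txn 1 (Dr Expenses, Cr Revenue, amount 310): Expenses=310 Revenue=-310
After txn 2 (Dr Loans, Cr Expenses, amount 73): Expenses=237 Loans=73 Revenue=-310
After txn 3 (Dr Expenses, Cr Loans, amount 28): Expenses=265 Loans=45 Revenue=-310
After txn 4 (Dr Expenses, Cr Revenue, amount 220): Expenses=485 Loans=45 Revenue=-530
After txn 5 (Dr Receivables, Cr Loans, amount 115): Expenses=485 Loans=-70 Receivables=115 Revenue=-530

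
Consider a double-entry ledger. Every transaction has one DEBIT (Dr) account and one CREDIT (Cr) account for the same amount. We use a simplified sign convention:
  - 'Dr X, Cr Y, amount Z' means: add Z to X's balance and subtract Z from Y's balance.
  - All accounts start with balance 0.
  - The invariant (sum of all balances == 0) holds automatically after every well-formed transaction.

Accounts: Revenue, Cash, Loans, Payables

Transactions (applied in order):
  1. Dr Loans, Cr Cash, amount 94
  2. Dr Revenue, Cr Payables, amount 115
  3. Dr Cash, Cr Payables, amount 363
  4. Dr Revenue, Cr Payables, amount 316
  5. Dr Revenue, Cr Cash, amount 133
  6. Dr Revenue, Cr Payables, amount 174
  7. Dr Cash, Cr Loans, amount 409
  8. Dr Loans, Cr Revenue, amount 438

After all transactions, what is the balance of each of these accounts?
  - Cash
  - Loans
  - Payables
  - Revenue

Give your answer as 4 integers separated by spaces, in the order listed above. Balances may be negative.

After txn 1 (Dr Loans, Cr Cash, amount 94): Cash=-94 Loans=94
After txn 2 (Dr Revenue, Cr Payables, amount 115): Cash=-94 Loans=94 Payables=-115 Revenue=115
After txn 3 (Dr Cash, Cr Payables, amount 363): Cash=269 Loans=94 Payables=-478 Revenue=115
After txn 4 (Dr Revenue, Cr Payables, amount 316): Cash=269 Loans=94 Payables=-794 Revenue=431
After txn 5 (Dr Revenue, Cr Cash, amount 133): Cash=136 Loans=94 Payables=-794 Revenue=564
After txn 6 (Dr Revenue, Cr Payables, amount 174): Cash=136 Loans=94 Payables=-968 Revenue=738
After txn 7 (Dr Cash, Cr Loans, amount 409): Cash=545 Loans=-315 Payables=-968 Revenue=738
After txn 8 (Dr Loans, Cr Revenue, amount 438): Cash=545 Loans=123 Payables=-968 Revenue=300

Answer: 545 123 -968 300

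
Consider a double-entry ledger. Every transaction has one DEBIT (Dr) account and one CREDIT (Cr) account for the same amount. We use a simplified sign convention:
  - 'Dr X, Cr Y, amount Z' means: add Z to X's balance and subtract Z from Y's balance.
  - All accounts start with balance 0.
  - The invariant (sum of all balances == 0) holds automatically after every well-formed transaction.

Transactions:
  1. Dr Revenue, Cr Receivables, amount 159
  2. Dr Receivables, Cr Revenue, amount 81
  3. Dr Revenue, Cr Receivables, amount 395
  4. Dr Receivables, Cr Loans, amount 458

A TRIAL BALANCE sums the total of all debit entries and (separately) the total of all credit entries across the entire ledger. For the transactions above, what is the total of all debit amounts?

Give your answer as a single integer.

Txn 1: debit+=159
Txn 2: debit+=81
Txn 3: debit+=395
Txn 4: debit+=458
Total debits = 1093

Answer: 1093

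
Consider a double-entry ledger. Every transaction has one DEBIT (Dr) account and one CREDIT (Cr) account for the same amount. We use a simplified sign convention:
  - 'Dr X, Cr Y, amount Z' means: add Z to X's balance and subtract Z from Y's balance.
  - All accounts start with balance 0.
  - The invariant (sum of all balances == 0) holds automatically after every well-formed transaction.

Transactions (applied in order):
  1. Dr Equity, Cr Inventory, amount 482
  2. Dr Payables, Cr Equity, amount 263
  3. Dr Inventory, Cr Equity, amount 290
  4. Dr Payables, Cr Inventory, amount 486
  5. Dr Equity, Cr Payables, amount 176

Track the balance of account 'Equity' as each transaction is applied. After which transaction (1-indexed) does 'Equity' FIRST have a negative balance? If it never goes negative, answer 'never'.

After txn 1: Equity=482
After txn 2: Equity=219
After txn 3: Equity=-71

Answer: 3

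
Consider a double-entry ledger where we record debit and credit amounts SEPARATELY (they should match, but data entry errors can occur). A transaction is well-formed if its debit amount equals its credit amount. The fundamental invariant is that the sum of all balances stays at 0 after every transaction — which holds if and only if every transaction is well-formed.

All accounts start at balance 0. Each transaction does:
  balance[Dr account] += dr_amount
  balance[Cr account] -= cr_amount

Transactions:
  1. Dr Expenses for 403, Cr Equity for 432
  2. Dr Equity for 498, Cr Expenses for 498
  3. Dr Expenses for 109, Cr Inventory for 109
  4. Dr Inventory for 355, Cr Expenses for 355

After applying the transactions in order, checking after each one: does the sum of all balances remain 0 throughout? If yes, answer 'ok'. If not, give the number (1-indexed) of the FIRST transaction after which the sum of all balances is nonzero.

After txn 1: dr=403 cr=432 sum_balances=-29
After txn 2: dr=498 cr=498 sum_balances=-29
After txn 3: dr=109 cr=109 sum_balances=-29
After txn 4: dr=355 cr=355 sum_balances=-29

Answer: 1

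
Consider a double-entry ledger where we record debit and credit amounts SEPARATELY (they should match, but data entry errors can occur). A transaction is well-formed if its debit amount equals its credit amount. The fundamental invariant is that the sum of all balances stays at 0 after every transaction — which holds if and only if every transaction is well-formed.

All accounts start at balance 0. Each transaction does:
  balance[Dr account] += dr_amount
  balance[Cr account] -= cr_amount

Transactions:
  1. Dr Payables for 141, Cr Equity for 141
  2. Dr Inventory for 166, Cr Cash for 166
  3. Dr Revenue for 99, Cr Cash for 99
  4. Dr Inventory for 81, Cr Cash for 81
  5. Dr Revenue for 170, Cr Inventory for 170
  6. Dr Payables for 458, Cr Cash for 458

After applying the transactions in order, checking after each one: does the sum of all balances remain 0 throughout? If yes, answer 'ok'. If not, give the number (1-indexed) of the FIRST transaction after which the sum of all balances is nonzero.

After txn 1: dr=141 cr=141 sum_balances=0
After txn 2: dr=166 cr=166 sum_balances=0
After txn 3: dr=99 cr=99 sum_balances=0
After txn 4: dr=81 cr=81 sum_balances=0
After txn 5: dr=170 cr=170 sum_balances=0
After txn 6: dr=458 cr=458 sum_balances=0

Answer: ok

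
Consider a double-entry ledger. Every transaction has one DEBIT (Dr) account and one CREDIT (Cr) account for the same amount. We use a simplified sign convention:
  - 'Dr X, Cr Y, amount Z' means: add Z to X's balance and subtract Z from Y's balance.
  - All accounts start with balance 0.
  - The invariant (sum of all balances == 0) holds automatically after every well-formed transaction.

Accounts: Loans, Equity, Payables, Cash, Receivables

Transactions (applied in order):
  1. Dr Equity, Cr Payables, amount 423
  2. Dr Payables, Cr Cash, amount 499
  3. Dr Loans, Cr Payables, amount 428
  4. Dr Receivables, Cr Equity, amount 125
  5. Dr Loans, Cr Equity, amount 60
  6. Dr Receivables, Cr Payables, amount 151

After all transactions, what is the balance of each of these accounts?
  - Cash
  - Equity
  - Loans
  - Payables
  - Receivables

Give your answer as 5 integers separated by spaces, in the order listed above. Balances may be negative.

Answer: -499 238 488 -503 276

Derivation:
After txn 1 (Dr Equity, Cr Payables, amount 423): Equity=423 Payables=-423
After txn 2 (Dr Payables, Cr Cash, amount 499): Cash=-499 Equity=423 Payables=76
After txn 3 (Dr Loans, Cr Payables, amount 428): Cash=-499 Equity=423 Loans=428 Payables=-352
After txn 4 (Dr Receivables, Cr Equity, amount 125): Cash=-499 Equity=298 Loans=428 Payables=-352 Receivables=125
After txn 5 (Dr Loans, Cr Equity, amount 60): Cash=-499 Equity=238 Loans=488 Payables=-352 Receivables=125
After txn 6 (Dr Receivables, Cr Payables, amount 151): Cash=-499 Equity=238 Loans=488 Payables=-503 Receivables=276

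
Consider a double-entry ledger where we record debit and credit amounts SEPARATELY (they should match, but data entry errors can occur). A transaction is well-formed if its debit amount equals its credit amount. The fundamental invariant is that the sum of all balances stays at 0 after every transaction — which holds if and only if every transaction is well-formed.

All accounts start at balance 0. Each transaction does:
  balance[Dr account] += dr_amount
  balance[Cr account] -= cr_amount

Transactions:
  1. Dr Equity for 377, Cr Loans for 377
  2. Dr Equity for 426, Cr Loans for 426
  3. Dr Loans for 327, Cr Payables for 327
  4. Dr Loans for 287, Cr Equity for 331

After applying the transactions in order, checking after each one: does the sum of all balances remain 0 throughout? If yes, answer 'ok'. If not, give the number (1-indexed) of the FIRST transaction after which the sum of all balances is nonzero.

Answer: 4

Derivation:
After txn 1: dr=377 cr=377 sum_balances=0
After txn 2: dr=426 cr=426 sum_balances=0
After txn 3: dr=327 cr=327 sum_balances=0
After txn 4: dr=287 cr=331 sum_balances=-44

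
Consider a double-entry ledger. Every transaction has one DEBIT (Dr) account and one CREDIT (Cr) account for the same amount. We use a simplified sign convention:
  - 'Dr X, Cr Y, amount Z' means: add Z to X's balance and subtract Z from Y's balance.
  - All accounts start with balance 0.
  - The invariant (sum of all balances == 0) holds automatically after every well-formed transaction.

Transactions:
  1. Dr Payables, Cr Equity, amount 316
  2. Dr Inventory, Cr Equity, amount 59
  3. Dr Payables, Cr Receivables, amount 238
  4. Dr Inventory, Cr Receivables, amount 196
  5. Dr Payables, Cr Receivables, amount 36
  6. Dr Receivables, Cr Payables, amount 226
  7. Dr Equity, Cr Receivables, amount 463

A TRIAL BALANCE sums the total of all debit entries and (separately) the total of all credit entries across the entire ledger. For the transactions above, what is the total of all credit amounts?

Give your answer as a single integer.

Txn 1: credit+=316
Txn 2: credit+=59
Txn 3: credit+=238
Txn 4: credit+=196
Txn 5: credit+=36
Txn 6: credit+=226
Txn 7: credit+=463
Total credits = 1534

Answer: 1534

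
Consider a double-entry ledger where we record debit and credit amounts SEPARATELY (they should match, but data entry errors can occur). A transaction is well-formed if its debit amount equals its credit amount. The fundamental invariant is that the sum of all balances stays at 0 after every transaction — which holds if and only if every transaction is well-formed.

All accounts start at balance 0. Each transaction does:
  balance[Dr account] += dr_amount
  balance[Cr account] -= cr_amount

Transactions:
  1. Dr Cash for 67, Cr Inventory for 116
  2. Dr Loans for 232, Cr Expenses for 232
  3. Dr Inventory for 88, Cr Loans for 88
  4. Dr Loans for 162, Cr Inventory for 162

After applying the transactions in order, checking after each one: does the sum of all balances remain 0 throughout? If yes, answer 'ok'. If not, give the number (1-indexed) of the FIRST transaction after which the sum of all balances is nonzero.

After txn 1: dr=67 cr=116 sum_balances=-49
After txn 2: dr=232 cr=232 sum_balances=-49
After txn 3: dr=88 cr=88 sum_balances=-49
After txn 4: dr=162 cr=162 sum_balances=-49

Answer: 1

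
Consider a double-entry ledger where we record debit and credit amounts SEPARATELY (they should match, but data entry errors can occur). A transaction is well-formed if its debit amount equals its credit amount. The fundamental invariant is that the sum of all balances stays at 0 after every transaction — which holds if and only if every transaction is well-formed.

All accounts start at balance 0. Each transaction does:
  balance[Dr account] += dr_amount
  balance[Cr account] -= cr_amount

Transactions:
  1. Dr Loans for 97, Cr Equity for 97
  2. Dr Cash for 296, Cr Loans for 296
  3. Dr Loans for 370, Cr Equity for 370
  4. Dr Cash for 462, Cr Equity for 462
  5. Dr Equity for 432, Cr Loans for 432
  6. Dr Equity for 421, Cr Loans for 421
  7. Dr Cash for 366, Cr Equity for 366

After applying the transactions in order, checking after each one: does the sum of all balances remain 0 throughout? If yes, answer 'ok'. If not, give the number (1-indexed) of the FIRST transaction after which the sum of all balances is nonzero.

Answer: ok

Derivation:
After txn 1: dr=97 cr=97 sum_balances=0
After txn 2: dr=296 cr=296 sum_balances=0
After txn 3: dr=370 cr=370 sum_balances=0
After txn 4: dr=462 cr=462 sum_balances=0
After txn 5: dr=432 cr=432 sum_balances=0
After txn 6: dr=421 cr=421 sum_balances=0
After txn 7: dr=366 cr=366 sum_balances=0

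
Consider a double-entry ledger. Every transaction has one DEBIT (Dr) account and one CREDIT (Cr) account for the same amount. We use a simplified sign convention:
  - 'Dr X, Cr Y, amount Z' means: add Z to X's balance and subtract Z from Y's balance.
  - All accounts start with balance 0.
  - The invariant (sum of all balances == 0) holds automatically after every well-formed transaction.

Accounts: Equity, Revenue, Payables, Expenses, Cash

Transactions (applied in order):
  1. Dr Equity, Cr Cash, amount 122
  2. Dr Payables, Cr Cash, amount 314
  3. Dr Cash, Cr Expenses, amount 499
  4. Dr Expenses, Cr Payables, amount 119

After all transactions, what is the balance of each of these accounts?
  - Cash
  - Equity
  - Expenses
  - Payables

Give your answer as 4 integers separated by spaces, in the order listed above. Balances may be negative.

Answer: 63 122 -380 195

Derivation:
After txn 1 (Dr Equity, Cr Cash, amount 122): Cash=-122 Equity=122
After txn 2 (Dr Payables, Cr Cash, amount 314): Cash=-436 Equity=122 Payables=314
After txn 3 (Dr Cash, Cr Expenses, amount 499): Cash=63 Equity=122 Expenses=-499 Payables=314
After txn 4 (Dr Expenses, Cr Payables, amount 119): Cash=63 Equity=122 Expenses=-380 Payables=195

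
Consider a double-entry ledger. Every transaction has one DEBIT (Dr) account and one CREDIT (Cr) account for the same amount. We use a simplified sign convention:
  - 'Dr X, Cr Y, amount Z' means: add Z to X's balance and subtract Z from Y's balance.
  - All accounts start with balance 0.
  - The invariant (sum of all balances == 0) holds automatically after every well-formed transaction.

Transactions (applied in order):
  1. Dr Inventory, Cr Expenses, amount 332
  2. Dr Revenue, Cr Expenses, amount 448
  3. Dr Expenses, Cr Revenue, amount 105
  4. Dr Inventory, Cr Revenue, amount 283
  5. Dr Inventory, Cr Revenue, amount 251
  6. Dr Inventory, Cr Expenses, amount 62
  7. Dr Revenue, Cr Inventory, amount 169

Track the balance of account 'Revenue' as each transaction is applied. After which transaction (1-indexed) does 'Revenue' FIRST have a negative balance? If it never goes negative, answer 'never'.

After txn 1: Revenue=0
After txn 2: Revenue=448
After txn 3: Revenue=343
After txn 4: Revenue=60
After txn 5: Revenue=-191

Answer: 5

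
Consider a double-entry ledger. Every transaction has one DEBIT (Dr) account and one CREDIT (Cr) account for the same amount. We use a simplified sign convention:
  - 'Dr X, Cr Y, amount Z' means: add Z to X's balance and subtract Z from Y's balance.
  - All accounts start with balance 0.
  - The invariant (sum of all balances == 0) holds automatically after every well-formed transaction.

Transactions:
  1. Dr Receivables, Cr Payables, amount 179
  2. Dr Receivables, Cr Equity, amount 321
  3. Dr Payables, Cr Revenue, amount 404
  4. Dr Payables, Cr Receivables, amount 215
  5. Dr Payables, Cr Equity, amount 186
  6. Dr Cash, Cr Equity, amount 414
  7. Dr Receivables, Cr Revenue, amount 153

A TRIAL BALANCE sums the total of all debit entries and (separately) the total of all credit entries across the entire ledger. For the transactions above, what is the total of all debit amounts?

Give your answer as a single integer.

Answer: 1872

Derivation:
Txn 1: debit+=179
Txn 2: debit+=321
Txn 3: debit+=404
Txn 4: debit+=215
Txn 5: debit+=186
Txn 6: debit+=414
Txn 7: debit+=153
Total debits = 1872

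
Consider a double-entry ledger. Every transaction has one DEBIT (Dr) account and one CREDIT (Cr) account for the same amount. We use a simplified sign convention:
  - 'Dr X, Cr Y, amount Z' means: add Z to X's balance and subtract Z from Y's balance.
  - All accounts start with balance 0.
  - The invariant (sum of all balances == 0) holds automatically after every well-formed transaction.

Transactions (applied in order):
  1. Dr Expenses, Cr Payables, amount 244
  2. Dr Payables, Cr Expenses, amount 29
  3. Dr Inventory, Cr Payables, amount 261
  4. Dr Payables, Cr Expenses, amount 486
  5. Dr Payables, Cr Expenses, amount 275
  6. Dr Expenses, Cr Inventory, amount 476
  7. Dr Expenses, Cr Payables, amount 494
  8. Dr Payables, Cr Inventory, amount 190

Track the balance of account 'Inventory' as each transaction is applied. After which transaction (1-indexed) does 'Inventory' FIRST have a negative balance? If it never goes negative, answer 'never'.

Answer: 6

Derivation:
After txn 1: Inventory=0
After txn 2: Inventory=0
After txn 3: Inventory=261
After txn 4: Inventory=261
After txn 5: Inventory=261
After txn 6: Inventory=-215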